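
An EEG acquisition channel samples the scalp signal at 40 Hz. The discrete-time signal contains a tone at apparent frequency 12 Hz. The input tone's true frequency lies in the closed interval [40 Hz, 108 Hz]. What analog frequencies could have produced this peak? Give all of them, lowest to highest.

52 Hz, 68 Hz, 92 Hz, 108 Hz

Frequencies that alias to 12 Hz are k·fs ± 12 Hz for integer k ≥ 0.
k=0: 12 Hz.
k=1: 28 Hz, 52 Hz.
k=2: 68 Hz, 92 Hz.
k=3: 108 Hz, 132 Hz.
k=4: 148 Hz, 172 Hz.
Within [40 Hz, 108 Hz]: 52 Hz, 68 Hz, 92 Hz, 108 Hz.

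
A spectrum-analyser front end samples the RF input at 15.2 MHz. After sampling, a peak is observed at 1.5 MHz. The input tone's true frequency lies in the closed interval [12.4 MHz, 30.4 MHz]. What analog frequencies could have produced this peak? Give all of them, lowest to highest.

Frequencies that alias to 1.5 MHz are k·fs ± 1.5 MHz for integer k ≥ 0.
k=0: 1.5 MHz.
k=1: 13.7 MHz, 16.7 MHz.
k=2: 28.9 MHz, 31.9 MHz.
k=3: 44.1 MHz, 47.1 MHz.
Within [12.4 MHz, 30.4 MHz]: 13.7 MHz, 16.7 MHz, 28.9 MHz.

13.7 MHz, 16.7 MHz, 28.9 MHz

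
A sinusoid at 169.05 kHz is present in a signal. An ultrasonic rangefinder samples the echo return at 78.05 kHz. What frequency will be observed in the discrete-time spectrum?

12.95 kHz

169.05 kHz mod fs = 12.95 kHz.
12.95 kHz ≤ fs/2 = 39.025 kHz, appears at 12.95 kHz.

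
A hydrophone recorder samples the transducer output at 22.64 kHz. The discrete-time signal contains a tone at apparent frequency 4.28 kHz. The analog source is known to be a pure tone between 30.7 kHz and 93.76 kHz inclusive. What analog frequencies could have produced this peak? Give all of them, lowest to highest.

Frequencies that alias to 4.28 kHz are k·fs ± 4.28 kHz for integer k ≥ 0.
k=0: 4.28 kHz.
k=1: 18.36 kHz, 26.92 kHz.
k=2: 41 kHz, 49.56 kHz.
k=3: 63.64 kHz, 72.2 kHz.
k=4: 86.28 kHz, 94.84 kHz.
k=5: 108.92 kHz, 117.48 kHz.
Within [30.7 kHz, 93.76 kHz]: 41 kHz, 49.56 kHz, 63.64 kHz, 72.2 kHz, 86.28 kHz.

41 kHz, 49.56 kHz, 63.64 kHz, 72.2 kHz, 86.28 kHz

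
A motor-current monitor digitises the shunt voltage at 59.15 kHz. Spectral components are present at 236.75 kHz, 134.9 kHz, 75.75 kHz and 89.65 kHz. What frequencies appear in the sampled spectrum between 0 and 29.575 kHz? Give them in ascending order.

fs/2 = 29.575 kHz.
236.75 kHz mod fs = 0.15 kHz.
0.15 kHz ≤ fs/2 = 29.575 kHz, appears at 0.15 kHz.
134.9 kHz mod fs = 16.6 kHz.
16.6 kHz ≤ fs/2 = 29.575 kHz, appears at 16.6 kHz.
75.75 kHz mod fs = 16.6 kHz.
16.6 kHz ≤ fs/2 = 29.575 kHz, appears at 16.6 kHz.
89.65 kHz mod fs = 30.5 kHz.
30.5 kHz > fs/2 = 29.575 kHz, folds to fs − 30.5 kHz = 28.65 kHz.
Distinct values: {0.15 kHz, 16.6 kHz, 28.65 kHz}.

0.15 kHz, 16.6 kHz, 28.65 kHz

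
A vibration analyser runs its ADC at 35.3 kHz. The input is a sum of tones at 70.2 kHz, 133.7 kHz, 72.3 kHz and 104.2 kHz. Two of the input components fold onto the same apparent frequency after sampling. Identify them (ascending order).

fs/2 = 17.65 kHz.
70.2 kHz mod fs = 34.9 kHz.
34.9 kHz > fs/2 = 17.65 kHz, folds to fs − 34.9 kHz = 0.4 kHz.
133.7 kHz mod fs = 27.8 kHz.
27.8 kHz > fs/2 = 17.65 kHz, folds to fs − 27.8 kHz = 7.5 kHz.
72.3 kHz mod fs = 1.7 kHz.
1.7 kHz ≤ fs/2 = 17.65 kHz, appears at 1.7 kHz.
104.2 kHz mod fs = 33.6 kHz.
33.6 kHz > fs/2 = 17.65 kHz, folds to fs − 33.6 kHz = 1.7 kHz.
72.3 kHz and 104.2 kHz both map to 1.7 kHz.

72.3 kHz, 104.2 kHz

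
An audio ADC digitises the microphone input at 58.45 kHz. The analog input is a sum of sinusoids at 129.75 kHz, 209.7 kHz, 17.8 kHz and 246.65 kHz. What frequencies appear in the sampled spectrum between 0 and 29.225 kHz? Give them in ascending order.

fs/2 = 29.225 kHz.
129.75 kHz mod fs = 12.85 kHz.
12.85 kHz ≤ fs/2 = 29.225 kHz, appears at 12.85 kHz.
209.7 kHz mod fs = 34.35 kHz.
34.35 kHz > fs/2 = 29.225 kHz, folds to fs − 34.35 kHz = 24.1 kHz.
17.8 kHz ≤ fs/2 = 29.225 kHz, passes unchanged.
246.65 kHz mod fs = 12.85 kHz.
12.85 kHz ≤ fs/2 = 29.225 kHz, appears at 12.85 kHz.
Distinct values: {12.85 kHz, 17.8 kHz, 24.1 kHz}.

12.85 kHz, 17.8 kHz, 24.1 kHz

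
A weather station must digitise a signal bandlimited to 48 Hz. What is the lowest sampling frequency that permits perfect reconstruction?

96 Hz

Nyquist rate = 2 × 48 Hz = 96 Hz.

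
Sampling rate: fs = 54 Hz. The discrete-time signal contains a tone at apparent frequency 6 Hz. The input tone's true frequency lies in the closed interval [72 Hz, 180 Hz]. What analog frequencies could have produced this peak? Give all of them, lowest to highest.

102 Hz, 114 Hz, 156 Hz, 168 Hz

Frequencies that alias to 6 Hz are k·fs ± 6 Hz for integer k ≥ 0.
k=0: 6 Hz.
k=1: 48 Hz, 60 Hz.
k=2: 102 Hz, 114 Hz.
k=3: 156 Hz, 168 Hz.
k=4: 210 Hz, 222 Hz.
Within [72 Hz, 180 Hz]: 102 Hz, 114 Hz, 156 Hz, 168 Hz.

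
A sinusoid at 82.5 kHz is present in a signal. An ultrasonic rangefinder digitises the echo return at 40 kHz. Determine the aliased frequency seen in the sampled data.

2.5 kHz

82.5 kHz mod fs = 2.5 kHz.
2.5 kHz ≤ fs/2 = 20 kHz, appears at 2.5 kHz.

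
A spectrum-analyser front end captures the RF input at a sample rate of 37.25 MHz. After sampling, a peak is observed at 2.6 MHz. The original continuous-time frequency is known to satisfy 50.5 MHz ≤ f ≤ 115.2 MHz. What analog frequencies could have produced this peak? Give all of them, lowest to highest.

Frequencies that alias to 2.6 MHz are k·fs ± 2.6 MHz for integer k ≥ 0.
k=0: 2.6 MHz.
k=1: 34.65 MHz, 39.85 MHz.
k=2: 71.9 MHz, 77.1 MHz.
k=3: 109.15 MHz, 114.35 MHz.
k=4: 146.4 MHz, 151.6 MHz.
Within [50.5 MHz, 115.2 MHz]: 71.9 MHz, 77.1 MHz, 109.15 MHz, 114.35 MHz.

71.9 MHz, 77.1 MHz, 109.15 MHz, 114.35 MHz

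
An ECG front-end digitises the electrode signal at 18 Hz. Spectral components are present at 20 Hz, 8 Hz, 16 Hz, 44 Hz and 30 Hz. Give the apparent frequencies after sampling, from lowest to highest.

fs/2 = 9 Hz.
20 Hz mod fs = 2 Hz.
2 Hz ≤ fs/2 = 9 Hz, appears at 2 Hz.
8 Hz ≤ fs/2 = 9 Hz, passes unchanged.
16 Hz > fs/2 = 9 Hz, folds to fs − 16 Hz = 2 Hz.
44 Hz mod fs = 8 Hz.
8 Hz ≤ fs/2 = 9 Hz, appears at 8 Hz.
30 Hz mod fs = 12 Hz.
12 Hz > fs/2 = 9 Hz, folds to fs − 12 Hz = 6 Hz.
Distinct values: {2 Hz, 6 Hz, 8 Hz}.

2 Hz, 6 Hz, 8 Hz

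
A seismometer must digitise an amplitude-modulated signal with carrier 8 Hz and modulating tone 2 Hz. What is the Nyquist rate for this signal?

AM sidebands sit at fc ± fm = 6 Hz and 10 Hz.
Highest-frequency component: 10 Hz.
Nyquist rate = 2 × 10 Hz = 20 Hz.

20 Hz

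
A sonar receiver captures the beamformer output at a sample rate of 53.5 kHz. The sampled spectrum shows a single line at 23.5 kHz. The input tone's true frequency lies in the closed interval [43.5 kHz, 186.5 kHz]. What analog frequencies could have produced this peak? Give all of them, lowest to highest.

77 kHz, 83.5 kHz, 130.5 kHz, 137 kHz, 184 kHz

Frequencies that alias to 23.5 kHz are k·fs ± 23.5 kHz for integer k ≥ 0.
k=0: 23.5 kHz.
k=1: 30 kHz, 77 kHz.
k=2: 83.5 kHz, 130.5 kHz.
k=3: 137 kHz, 184 kHz.
k=4: 190.5 kHz, 237.5 kHz.
Within [43.5 kHz, 186.5 kHz]: 77 kHz, 83.5 kHz, 130.5 kHz, 137 kHz, 184 kHz.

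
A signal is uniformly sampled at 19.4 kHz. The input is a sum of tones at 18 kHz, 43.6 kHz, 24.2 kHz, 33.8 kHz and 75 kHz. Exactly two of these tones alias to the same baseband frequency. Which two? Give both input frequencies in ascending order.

fs/2 = 9.7 kHz.
18 kHz > fs/2 = 9.7 kHz, folds to fs − 18 kHz = 1.4 kHz.
43.6 kHz mod fs = 4.8 kHz.
4.8 kHz ≤ fs/2 = 9.7 kHz, appears at 4.8 kHz.
24.2 kHz mod fs = 4.8 kHz.
4.8 kHz ≤ fs/2 = 9.7 kHz, appears at 4.8 kHz.
33.8 kHz mod fs = 14.4 kHz.
14.4 kHz > fs/2 = 9.7 kHz, folds to fs − 14.4 kHz = 5 kHz.
75 kHz mod fs = 16.8 kHz.
16.8 kHz > fs/2 = 9.7 kHz, folds to fs − 16.8 kHz = 2.6 kHz.
24.2 kHz and 43.6 kHz both map to 4.8 kHz.

24.2 kHz, 43.6 kHz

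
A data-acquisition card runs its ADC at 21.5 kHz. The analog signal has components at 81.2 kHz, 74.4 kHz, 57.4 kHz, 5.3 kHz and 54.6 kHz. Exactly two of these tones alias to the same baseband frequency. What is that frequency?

fs/2 = 10.75 kHz.
81.2 kHz mod fs = 16.7 kHz.
16.7 kHz > fs/2 = 10.75 kHz, folds to fs − 16.7 kHz = 4.8 kHz.
74.4 kHz mod fs = 9.9 kHz.
9.9 kHz ≤ fs/2 = 10.75 kHz, appears at 9.9 kHz.
57.4 kHz mod fs = 14.4 kHz.
14.4 kHz > fs/2 = 10.75 kHz, folds to fs − 14.4 kHz = 7.1 kHz.
5.3 kHz ≤ fs/2 = 10.75 kHz, passes unchanged.
54.6 kHz mod fs = 11.6 kHz.
11.6 kHz > fs/2 = 10.75 kHz, folds to fs − 11.6 kHz = 9.9 kHz.
54.6 kHz and 74.4 kHz both map to 9.9 kHz.

9.9 kHz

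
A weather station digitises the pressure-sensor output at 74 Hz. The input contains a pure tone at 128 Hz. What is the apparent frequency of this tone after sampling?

128 Hz mod fs = 54 Hz.
54 Hz > fs/2 = 37 Hz, folds to fs − 54 Hz = 20 Hz.

20 Hz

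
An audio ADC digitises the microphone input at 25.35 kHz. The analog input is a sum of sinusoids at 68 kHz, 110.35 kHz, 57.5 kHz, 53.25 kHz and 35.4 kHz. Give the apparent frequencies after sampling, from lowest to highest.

2.55 kHz, 6.8 kHz, 8.05 kHz, 8.95 kHz, 10.05 kHz

fs/2 = 12.675 kHz.
68 kHz mod fs = 17.3 kHz.
17.3 kHz > fs/2 = 12.675 kHz, folds to fs − 17.3 kHz = 8.05 kHz.
110.35 kHz mod fs = 8.95 kHz.
8.95 kHz ≤ fs/2 = 12.675 kHz, appears at 8.95 kHz.
57.5 kHz mod fs = 6.8 kHz.
6.8 kHz ≤ fs/2 = 12.675 kHz, appears at 6.8 kHz.
53.25 kHz mod fs = 2.55 kHz.
2.55 kHz ≤ fs/2 = 12.675 kHz, appears at 2.55 kHz.
35.4 kHz mod fs = 10.05 kHz.
10.05 kHz ≤ fs/2 = 12.675 kHz, appears at 10.05 kHz.
Distinct values: {2.55 kHz, 6.8 kHz, 8.05 kHz, 8.95 kHz, 10.05 kHz}.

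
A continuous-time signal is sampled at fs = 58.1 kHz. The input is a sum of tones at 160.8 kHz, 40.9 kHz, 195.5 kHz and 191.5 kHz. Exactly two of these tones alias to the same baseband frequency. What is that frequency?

17.2 kHz

fs/2 = 29.05 kHz.
160.8 kHz mod fs = 44.6 kHz.
44.6 kHz > fs/2 = 29.05 kHz, folds to fs − 44.6 kHz = 13.5 kHz.
40.9 kHz > fs/2 = 29.05 kHz, folds to fs − 40.9 kHz = 17.2 kHz.
195.5 kHz mod fs = 21.2 kHz.
21.2 kHz ≤ fs/2 = 29.05 kHz, appears at 21.2 kHz.
191.5 kHz mod fs = 17.2 kHz.
17.2 kHz ≤ fs/2 = 29.05 kHz, appears at 17.2 kHz.
40.9 kHz and 191.5 kHz both map to 17.2 kHz.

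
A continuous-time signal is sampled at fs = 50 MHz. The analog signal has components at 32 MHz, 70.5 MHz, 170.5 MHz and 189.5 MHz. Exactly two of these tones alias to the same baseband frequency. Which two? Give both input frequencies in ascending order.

fs/2 = 25 MHz.
32 MHz > fs/2 = 25 MHz, folds to fs − 32 MHz = 18 MHz.
70.5 MHz mod fs = 20.5 MHz.
20.5 MHz ≤ fs/2 = 25 MHz, appears at 20.5 MHz.
170.5 MHz mod fs = 20.5 MHz.
20.5 MHz ≤ fs/2 = 25 MHz, appears at 20.5 MHz.
189.5 MHz mod fs = 39.5 MHz.
39.5 MHz > fs/2 = 25 MHz, folds to fs − 39.5 MHz = 10.5 MHz.
70.5 MHz and 170.5 MHz both map to 20.5 MHz.

70.5 MHz, 170.5 MHz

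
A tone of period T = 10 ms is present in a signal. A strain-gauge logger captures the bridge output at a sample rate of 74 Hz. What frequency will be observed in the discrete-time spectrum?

T = 10 ms → f = 1/T = 100 Hz.
100 Hz mod fs = 26 Hz.
26 Hz ≤ fs/2 = 37 Hz, appears at 26 Hz.

26 Hz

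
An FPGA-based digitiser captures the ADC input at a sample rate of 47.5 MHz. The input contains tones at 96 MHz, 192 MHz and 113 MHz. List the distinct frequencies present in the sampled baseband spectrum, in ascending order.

fs/2 = 23.75 MHz.
96 MHz mod fs = 1 MHz.
1 MHz ≤ fs/2 = 23.75 MHz, appears at 1 MHz.
192 MHz mod fs = 2 MHz.
2 MHz ≤ fs/2 = 23.75 MHz, appears at 2 MHz.
113 MHz mod fs = 18 MHz.
18 MHz ≤ fs/2 = 23.75 MHz, appears at 18 MHz.
Distinct values: {1 MHz, 2 MHz, 18 MHz}.

1 MHz, 2 MHz, 18 MHz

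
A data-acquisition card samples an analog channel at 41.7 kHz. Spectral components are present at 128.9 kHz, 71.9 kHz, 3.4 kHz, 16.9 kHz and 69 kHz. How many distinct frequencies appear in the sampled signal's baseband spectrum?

fs/2 = 20.85 kHz.
128.9 kHz mod fs = 3.8 kHz.
3.8 kHz ≤ fs/2 = 20.85 kHz, appears at 3.8 kHz.
71.9 kHz mod fs = 30.2 kHz.
30.2 kHz > fs/2 = 20.85 kHz, folds to fs − 30.2 kHz = 11.5 kHz.
3.4 kHz ≤ fs/2 = 20.85 kHz, passes unchanged.
16.9 kHz ≤ fs/2 = 20.85 kHz, passes unchanged.
69 kHz mod fs = 27.3 kHz.
27.3 kHz > fs/2 = 20.85 kHz, folds to fs − 27.3 kHz = 14.4 kHz.
Distinct values: {3.4 kHz, 3.8 kHz, 11.5 kHz, 14.4 kHz, 16.9 kHz} → 5.

5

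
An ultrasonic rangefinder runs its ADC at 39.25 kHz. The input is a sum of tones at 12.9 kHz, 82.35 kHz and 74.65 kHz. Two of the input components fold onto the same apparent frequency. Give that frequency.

3.85 kHz

fs/2 = 19.625 kHz.
12.9 kHz ≤ fs/2 = 19.625 kHz, passes unchanged.
82.35 kHz mod fs = 3.85 kHz.
3.85 kHz ≤ fs/2 = 19.625 kHz, appears at 3.85 kHz.
74.65 kHz mod fs = 35.4 kHz.
35.4 kHz > fs/2 = 19.625 kHz, folds to fs − 35.4 kHz = 3.85 kHz.
74.65 kHz and 82.35 kHz both map to 3.85 kHz.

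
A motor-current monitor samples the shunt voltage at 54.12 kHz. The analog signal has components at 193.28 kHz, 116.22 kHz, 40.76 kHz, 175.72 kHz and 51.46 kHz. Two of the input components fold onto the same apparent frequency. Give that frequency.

13.36 kHz

fs/2 = 27.06 kHz.
193.28 kHz mod fs = 30.92 kHz.
30.92 kHz > fs/2 = 27.06 kHz, folds to fs − 30.92 kHz = 23.2 kHz.
116.22 kHz mod fs = 7.98 kHz.
7.98 kHz ≤ fs/2 = 27.06 kHz, appears at 7.98 kHz.
40.76 kHz > fs/2 = 27.06 kHz, folds to fs − 40.76 kHz = 13.36 kHz.
175.72 kHz mod fs = 13.36 kHz.
13.36 kHz ≤ fs/2 = 27.06 kHz, appears at 13.36 kHz.
51.46 kHz > fs/2 = 27.06 kHz, folds to fs − 51.46 kHz = 2.66 kHz.
40.76 kHz and 175.72 kHz both map to 13.36 kHz.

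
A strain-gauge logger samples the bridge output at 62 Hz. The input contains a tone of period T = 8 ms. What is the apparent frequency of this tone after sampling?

1 Hz

T = 8 ms → f = 1/T = 125 Hz.
125 Hz mod fs = 1 Hz.
1 Hz ≤ fs/2 = 31 Hz, appears at 1 Hz.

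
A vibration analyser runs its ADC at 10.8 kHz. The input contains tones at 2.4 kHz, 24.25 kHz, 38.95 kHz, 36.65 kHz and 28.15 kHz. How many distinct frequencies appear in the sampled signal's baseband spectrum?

3

fs/2 = 5.4 kHz.
2.4 kHz ≤ fs/2 = 5.4 kHz, passes unchanged.
24.25 kHz mod fs = 2.65 kHz.
2.65 kHz ≤ fs/2 = 5.4 kHz, appears at 2.65 kHz.
38.95 kHz mod fs = 6.55 kHz.
6.55 kHz > fs/2 = 5.4 kHz, folds to fs − 6.55 kHz = 4.25 kHz.
36.65 kHz mod fs = 4.25 kHz.
4.25 kHz ≤ fs/2 = 5.4 kHz, appears at 4.25 kHz.
28.15 kHz mod fs = 6.55 kHz.
6.55 kHz > fs/2 = 5.4 kHz, folds to fs − 6.55 kHz = 4.25 kHz.
Distinct values: {2.4 kHz, 2.65 kHz, 4.25 kHz} → 3.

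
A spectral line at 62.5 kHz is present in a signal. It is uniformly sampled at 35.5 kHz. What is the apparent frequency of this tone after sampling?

62.5 kHz mod fs = 27 kHz.
27 kHz > fs/2 = 17.75 kHz, folds to fs − 27 kHz = 8.5 kHz.

8.5 kHz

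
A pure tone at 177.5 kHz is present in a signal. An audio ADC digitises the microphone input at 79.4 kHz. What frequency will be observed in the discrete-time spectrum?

18.7 kHz

177.5 kHz mod fs = 18.7 kHz.
18.7 kHz ≤ fs/2 = 39.7 kHz, appears at 18.7 kHz.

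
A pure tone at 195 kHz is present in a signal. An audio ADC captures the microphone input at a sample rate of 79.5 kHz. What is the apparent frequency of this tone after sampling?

36 kHz

195 kHz mod fs = 36 kHz.
36 kHz ≤ fs/2 = 39.75 kHz, appears at 36 kHz.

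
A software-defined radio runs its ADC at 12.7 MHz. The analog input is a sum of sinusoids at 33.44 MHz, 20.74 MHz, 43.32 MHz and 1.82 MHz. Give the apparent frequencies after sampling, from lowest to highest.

fs/2 = 6.35 MHz.
33.44 MHz mod fs = 8.04 MHz.
8.04 MHz > fs/2 = 6.35 MHz, folds to fs − 8.04 MHz = 4.66 MHz.
20.74 MHz mod fs = 8.04 MHz.
8.04 MHz > fs/2 = 6.35 MHz, folds to fs − 8.04 MHz = 4.66 MHz.
43.32 MHz mod fs = 5.22 MHz.
5.22 MHz ≤ fs/2 = 6.35 MHz, appears at 5.22 MHz.
1.82 MHz ≤ fs/2 = 6.35 MHz, passes unchanged.
Distinct values: {1.82 MHz, 4.66 MHz, 5.22 MHz}.

1.82 MHz, 4.66 MHz, 5.22 MHz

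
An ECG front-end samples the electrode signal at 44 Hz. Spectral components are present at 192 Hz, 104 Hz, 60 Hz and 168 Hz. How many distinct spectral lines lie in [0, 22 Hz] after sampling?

fs/2 = 22 Hz.
192 Hz mod fs = 16 Hz.
16 Hz ≤ fs/2 = 22 Hz, appears at 16 Hz.
104 Hz mod fs = 16 Hz.
16 Hz ≤ fs/2 = 22 Hz, appears at 16 Hz.
60 Hz mod fs = 16 Hz.
16 Hz ≤ fs/2 = 22 Hz, appears at 16 Hz.
168 Hz mod fs = 36 Hz.
36 Hz > fs/2 = 22 Hz, folds to fs − 36 Hz = 8 Hz.
Distinct values: {8 Hz, 16 Hz} → 2.

2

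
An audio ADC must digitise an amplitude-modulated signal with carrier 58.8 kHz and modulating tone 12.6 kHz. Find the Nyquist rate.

142.8 kHz

AM sidebands sit at fc ± fm = 46.2 kHz and 71.4 kHz.
Highest-frequency component: 71.4 kHz.
Nyquist rate = 2 × 71.4 kHz = 142.8 kHz.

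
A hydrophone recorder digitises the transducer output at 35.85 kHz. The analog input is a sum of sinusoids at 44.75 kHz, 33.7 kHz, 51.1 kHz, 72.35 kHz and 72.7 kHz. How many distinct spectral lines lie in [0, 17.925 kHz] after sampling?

5

fs/2 = 17.925 kHz.
44.75 kHz mod fs = 8.9 kHz.
8.9 kHz ≤ fs/2 = 17.925 kHz, appears at 8.9 kHz.
33.7 kHz > fs/2 = 17.925 kHz, folds to fs − 33.7 kHz = 2.15 kHz.
51.1 kHz mod fs = 15.25 kHz.
15.25 kHz ≤ fs/2 = 17.925 kHz, appears at 15.25 kHz.
72.35 kHz mod fs = 0.65 kHz.
0.65 kHz ≤ fs/2 = 17.925 kHz, appears at 0.65 kHz.
72.7 kHz mod fs = 1 kHz.
1 kHz ≤ fs/2 = 17.925 kHz, appears at 1 kHz.
Distinct values: {0.65 kHz, 1 kHz, 2.15 kHz, 8.9 kHz, 15.25 kHz} → 5.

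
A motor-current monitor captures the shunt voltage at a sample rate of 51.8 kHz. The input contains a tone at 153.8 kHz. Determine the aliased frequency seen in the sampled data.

153.8 kHz mod fs = 50.2 kHz.
50.2 kHz > fs/2 = 25.9 kHz, folds to fs − 50.2 kHz = 1.6 kHz.

1.6 kHz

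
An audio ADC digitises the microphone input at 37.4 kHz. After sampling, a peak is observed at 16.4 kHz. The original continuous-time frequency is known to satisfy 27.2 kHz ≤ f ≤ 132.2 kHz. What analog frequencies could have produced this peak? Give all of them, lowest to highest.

53.8 kHz, 58.4 kHz, 91.2 kHz, 95.8 kHz, 128.6 kHz

Frequencies that alias to 16.4 kHz are k·fs ± 16.4 kHz for integer k ≥ 0.
k=0: 16.4 kHz.
k=1: 21 kHz, 53.8 kHz.
k=2: 58.4 kHz, 91.2 kHz.
k=3: 95.8 kHz, 128.6 kHz.
k=4: 133.2 kHz, 166 kHz.
Within [27.2 kHz, 132.2 kHz]: 53.8 kHz, 58.4 kHz, 91.2 kHz, 95.8 kHz, 128.6 kHz.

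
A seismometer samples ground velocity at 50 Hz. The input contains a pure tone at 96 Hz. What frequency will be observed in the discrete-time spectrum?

4 Hz

96 Hz mod fs = 46 Hz.
46 Hz > fs/2 = 25 Hz, folds to fs − 46 Hz = 4 Hz.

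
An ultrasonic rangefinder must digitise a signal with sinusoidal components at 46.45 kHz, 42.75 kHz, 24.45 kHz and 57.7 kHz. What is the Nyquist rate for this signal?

Highest-frequency component: 57.7 kHz.
Nyquist rate = 2 × 57.7 kHz = 115.4 kHz.

115.4 kHz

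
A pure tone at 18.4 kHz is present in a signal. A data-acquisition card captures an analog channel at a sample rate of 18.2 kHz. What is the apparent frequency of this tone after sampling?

0.2 kHz

18.4 kHz mod fs = 0.2 kHz.
0.2 kHz ≤ fs/2 = 9.1 kHz, appears at 0.2 kHz.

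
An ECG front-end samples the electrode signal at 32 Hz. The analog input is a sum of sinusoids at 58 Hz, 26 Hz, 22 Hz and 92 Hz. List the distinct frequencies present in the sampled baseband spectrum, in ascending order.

4 Hz, 6 Hz, 10 Hz

fs/2 = 16 Hz.
58 Hz mod fs = 26 Hz.
26 Hz > fs/2 = 16 Hz, folds to fs − 26 Hz = 6 Hz.
26 Hz > fs/2 = 16 Hz, folds to fs − 26 Hz = 6 Hz.
22 Hz > fs/2 = 16 Hz, folds to fs − 22 Hz = 10 Hz.
92 Hz mod fs = 28 Hz.
28 Hz > fs/2 = 16 Hz, folds to fs − 28 Hz = 4 Hz.
Distinct values: {4 Hz, 6 Hz, 10 Hz}.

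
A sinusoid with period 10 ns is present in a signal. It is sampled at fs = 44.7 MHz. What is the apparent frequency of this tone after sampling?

10.6 MHz

T = 10 ns → f = 1/T = 100 MHz.
100 MHz mod fs = 10.6 MHz.
10.6 MHz ≤ fs/2 = 22.35 MHz, appears at 10.6 MHz.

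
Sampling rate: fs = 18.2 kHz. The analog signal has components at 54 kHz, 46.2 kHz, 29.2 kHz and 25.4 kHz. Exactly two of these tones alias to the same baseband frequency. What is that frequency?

7.2 kHz

fs/2 = 9.1 kHz.
54 kHz mod fs = 17.6 kHz.
17.6 kHz > fs/2 = 9.1 kHz, folds to fs − 17.6 kHz = 0.6 kHz.
46.2 kHz mod fs = 9.8 kHz.
9.8 kHz > fs/2 = 9.1 kHz, folds to fs − 9.8 kHz = 8.4 kHz.
29.2 kHz mod fs = 11 kHz.
11 kHz > fs/2 = 9.1 kHz, folds to fs − 11 kHz = 7.2 kHz.
25.4 kHz mod fs = 7.2 kHz.
7.2 kHz ≤ fs/2 = 9.1 kHz, appears at 7.2 kHz.
25.4 kHz and 29.2 kHz both map to 7.2 kHz.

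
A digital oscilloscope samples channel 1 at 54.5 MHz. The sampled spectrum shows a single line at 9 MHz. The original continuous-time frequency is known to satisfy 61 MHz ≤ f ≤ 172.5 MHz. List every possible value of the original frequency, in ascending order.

Frequencies that alias to 9 MHz are k·fs ± 9 MHz for integer k ≥ 0.
k=0: 9 MHz.
k=1: 45.5 MHz, 63.5 MHz.
k=2: 100 MHz, 118 MHz.
k=3: 154.5 MHz, 172.5 MHz.
k=4: 209 MHz, 227 MHz.
Within [61 MHz, 172.5 MHz]: 63.5 MHz, 100 MHz, 118 MHz, 154.5 MHz, 172.5 MHz.

63.5 MHz, 100 MHz, 118 MHz, 154.5 MHz, 172.5 MHz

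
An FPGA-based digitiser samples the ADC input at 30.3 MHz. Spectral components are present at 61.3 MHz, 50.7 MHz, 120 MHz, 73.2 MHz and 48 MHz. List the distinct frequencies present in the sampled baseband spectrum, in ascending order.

fs/2 = 15.15 MHz.
61.3 MHz mod fs = 0.7 MHz.
0.7 MHz ≤ fs/2 = 15.15 MHz, appears at 0.7 MHz.
50.7 MHz mod fs = 20.4 MHz.
20.4 MHz > fs/2 = 15.15 MHz, folds to fs − 20.4 MHz = 9.9 MHz.
120 MHz mod fs = 29.1 MHz.
29.1 MHz > fs/2 = 15.15 MHz, folds to fs − 29.1 MHz = 1.2 MHz.
73.2 MHz mod fs = 12.6 MHz.
12.6 MHz ≤ fs/2 = 15.15 MHz, appears at 12.6 MHz.
48 MHz mod fs = 17.7 MHz.
17.7 MHz > fs/2 = 15.15 MHz, folds to fs − 17.7 MHz = 12.6 MHz.
Distinct values: {0.7 MHz, 1.2 MHz, 9.9 MHz, 12.6 MHz}.

0.7 MHz, 1.2 MHz, 9.9 MHz, 12.6 MHz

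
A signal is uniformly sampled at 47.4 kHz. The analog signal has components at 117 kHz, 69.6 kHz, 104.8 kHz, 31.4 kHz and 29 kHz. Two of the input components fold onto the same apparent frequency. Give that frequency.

fs/2 = 23.7 kHz.
117 kHz mod fs = 22.2 kHz.
22.2 kHz ≤ fs/2 = 23.7 kHz, appears at 22.2 kHz.
69.6 kHz mod fs = 22.2 kHz.
22.2 kHz ≤ fs/2 = 23.7 kHz, appears at 22.2 kHz.
104.8 kHz mod fs = 10 kHz.
10 kHz ≤ fs/2 = 23.7 kHz, appears at 10 kHz.
31.4 kHz > fs/2 = 23.7 kHz, folds to fs − 31.4 kHz = 16 kHz.
29 kHz > fs/2 = 23.7 kHz, folds to fs − 29 kHz = 18.4 kHz.
69.6 kHz and 117 kHz both map to 22.2 kHz.

22.2 kHz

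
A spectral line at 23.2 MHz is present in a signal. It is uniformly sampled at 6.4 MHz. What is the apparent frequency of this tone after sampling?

2.4 MHz

23.2 MHz mod fs = 4 MHz.
4 MHz > fs/2 = 3.2 MHz, folds to fs − 4 MHz = 2.4 MHz.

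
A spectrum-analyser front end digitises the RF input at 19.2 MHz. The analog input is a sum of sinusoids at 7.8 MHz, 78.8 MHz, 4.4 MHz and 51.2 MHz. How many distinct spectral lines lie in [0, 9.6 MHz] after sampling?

fs/2 = 9.6 MHz.
7.8 MHz ≤ fs/2 = 9.6 MHz, passes unchanged.
78.8 MHz mod fs = 2 MHz.
2 MHz ≤ fs/2 = 9.6 MHz, appears at 2 MHz.
4.4 MHz ≤ fs/2 = 9.6 MHz, passes unchanged.
51.2 MHz mod fs = 12.8 MHz.
12.8 MHz > fs/2 = 9.6 MHz, folds to fs − 12.8 MHz = 6.4 MHz.
Distinct values: {2 MHz, 4.4 MHz, 6.4 MHz, 7.8 MHz} → 4.

4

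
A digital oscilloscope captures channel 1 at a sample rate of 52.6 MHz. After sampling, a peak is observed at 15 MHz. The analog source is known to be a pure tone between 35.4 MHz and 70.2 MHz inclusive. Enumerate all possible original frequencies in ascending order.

37.6 MHz, 67.6 MHz

Frequencies that alias to 15 MHz are k·fs ± 15 MHz for integer k ≥ 0.
k=0: 15 MHz.
k=1: 37.6 MHz, 67.6 MHz.
k=2: 90.2 MHz, 120.2 MHz.
Within [35.4 MHz, 70.2 MHz]: 37.6 MHz, 67.6 MHz.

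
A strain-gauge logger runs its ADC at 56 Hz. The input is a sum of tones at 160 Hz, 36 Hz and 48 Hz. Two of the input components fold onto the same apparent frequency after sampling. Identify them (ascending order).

48 Hz, 160 Hz

fs/2 = 28 Hz.
160 Hz mod fs = 48 Hz.
48 Hz > fs/2 = 28 Hz, folds to fs − 48 Hz = 8 Hz.
36 Hz > fs/2 = 28 Hz, folds to fs − 36 Hz = 20 Hz.
48 Hz > fs/2 = 28 Hz, folds to fs − 48 Hz = 8 Hz.
48 Hz and 160 Hz both map to 8 Hz.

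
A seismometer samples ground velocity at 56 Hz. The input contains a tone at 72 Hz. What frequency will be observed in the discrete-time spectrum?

72 Hz mod fs = 16 Hz.
16 Hz ≤ fs/2 = 28 Hz, appears at 16 Hz.

16 Hz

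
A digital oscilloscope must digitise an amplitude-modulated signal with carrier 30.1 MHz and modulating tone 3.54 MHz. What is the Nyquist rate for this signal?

AM sidebands sit at fc ± fm = 26.56 MHz and 33.64 MHz.
Highest-frequency component: 33.64 MHz.
Nyquist rate = 2 × 33.64 MHz = 67.28 MHz.

67.28 MHz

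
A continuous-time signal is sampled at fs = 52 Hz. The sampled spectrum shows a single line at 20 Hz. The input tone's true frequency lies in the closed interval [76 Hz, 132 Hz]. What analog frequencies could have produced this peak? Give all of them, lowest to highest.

Frequencies that alias to 20 Hz are k·fs ± 20 Hz for integer k ≥ 0.
k=0: 20 Hz.
k=1: 32 Hz, 72 Hz.
k=2: 84 Hz, 124 Hz.
k=3: 136 Hz, 176 Hz.
Within [76 Hz, 132 Hz]: 84 Hz, 124 Hz.

84 Hz, 124 Hz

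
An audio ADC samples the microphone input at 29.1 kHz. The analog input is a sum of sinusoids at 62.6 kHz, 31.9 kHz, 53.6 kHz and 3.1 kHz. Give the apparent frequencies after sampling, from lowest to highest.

2.8 kHz, 3.1 kHz, 4.4 kHz, 4.6 kHz

fs/2 = 14.55 kHz.
62.6 kHz mod fs = 4.4 kHz.
4.4 kHz ≤ fs/2 = 14.55 kHz, appears at 4.4 kHz.
31.9 kHz mod fs = 2.8 kHz.
2.8 kHz ≤ fs/2 = 14.55 kHz, appears at 2.8 kHz.
53.6 kHz mod fs = 24.5 kHz.
24.5 kHz > fs/2 = 14.55 kHz, folds to fs − 24.5 kHz = 4.6 kHz.
3.1 kHz ≤ fs/2 = 14.55 kHz, passes unchanged.
Distinct values: {2.8 kHz, 3.1 kHz, 4.4 kHz, 4.6 kHz}.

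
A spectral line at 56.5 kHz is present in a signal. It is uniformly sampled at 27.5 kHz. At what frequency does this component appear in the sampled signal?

1.5 kHz

56.5 kHz mod fs = 1.5 kHz.
1.5 kHz ≤ fs/2 = 13.75 kHz, appears at 1.5 kHz.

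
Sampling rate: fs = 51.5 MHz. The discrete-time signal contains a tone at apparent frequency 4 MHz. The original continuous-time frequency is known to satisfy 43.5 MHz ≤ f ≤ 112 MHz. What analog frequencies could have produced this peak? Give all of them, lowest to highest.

Frequencies that alias to 4 MHz are k·fs ± 4 MHz for integer k ≥ 0.
k=0: 4 MHz.
k=1: 47.5 MHz, 55.5 MHz.
k=2: 99 MHz, 107 MHz.
k=3: 150.5 MHz, 158.5 MHz.
Within [43.5 MHz, 112 MHz]: 47.5 MHz, 55.5 MHz, 99 MHz, 107 MHz.

47.5 MHz, 55.5 MHz, 99 MHz, 107 MHz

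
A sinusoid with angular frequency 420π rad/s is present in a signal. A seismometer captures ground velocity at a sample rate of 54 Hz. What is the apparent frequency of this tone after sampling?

6 Hz

ω = 420π rad/s → f = ω/(2π) = 210 Hz.
210 Hz mod fs = 48 Hz.
48 Hz > fs/2 = 27 Hz, folds to fs − 48 Hz = 6 Hz.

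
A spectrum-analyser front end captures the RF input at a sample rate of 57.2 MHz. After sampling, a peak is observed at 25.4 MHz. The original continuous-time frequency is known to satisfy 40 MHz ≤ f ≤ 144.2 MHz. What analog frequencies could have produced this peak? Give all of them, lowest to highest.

82.6 MHz, 89 MHz, 139.8 MHz

Frequencies that alias to 25.4 MHz are k·fs ± 25.4 MHz for integer k ≥ 0.
k=0: 25.4 MHz.
k=1: 31.8 MHz, 82.6 MHz.
k=2: 89 MHz, 139.8 MHz.
k=3: 146.2 MHz, 197 MHz.
Within [40 MHz, 144.2 MHz]: 82.6 MHz, 89 MHz, 139.8 MHz.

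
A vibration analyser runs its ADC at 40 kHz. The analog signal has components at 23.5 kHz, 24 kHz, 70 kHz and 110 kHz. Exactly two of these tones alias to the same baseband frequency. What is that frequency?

fs/2 = 20 kHz.
23.5 kHz > fs/2 = 20 kHz, folds to fs − 23.5 kHz = 16.5 kHz.
24 kHz > fs/2 = 20 kHz, folds to fs − 24 kHz = 16 kHz.
70 kHz mod fs = 30 kHz.
30 kHz > fs/2 = 20 kHz, folds to fs − 30 kHz = 10 kHz.
110 kHz mod fs = 30 kHz.
30 kHz > fs/2 = 20 kHz, folds to fs − 30 kHz = 10 kHz.
70 kHz and 110 kHz both map to 10 kHz.

10 kHz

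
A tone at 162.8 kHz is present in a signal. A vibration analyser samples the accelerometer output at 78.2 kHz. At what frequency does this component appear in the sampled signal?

6.4 kHz

162.8 kHz mod fs = 6.4 kHz.
6.4 kHz ≤ fs/2 = 39.1 kHz, appears at 6.4 kHz.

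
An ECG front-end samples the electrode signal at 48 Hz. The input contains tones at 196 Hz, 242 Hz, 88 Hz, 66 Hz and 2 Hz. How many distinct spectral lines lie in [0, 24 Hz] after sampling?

4

fs/2 = 24 Hz.
196 Hz mod fs = 4 Hz.
4 Hz ≤ fs/2 = 24 Hz, appears at 4 Hz.
242 Hz mod fs = 2 Hz.
2 Hz ≤ fs/2 = 24 Hz, appears at 2 Hz.
88 Hz mod fs = 40 Hz.
40 Hz > fs/2 = 24 Hz, folds to fs − 40 Hz = 8 Hz.
66 Hz mod fs = 18 Hz.
18 Hz ≤ fs/2 = 24 Hz, appears at 18 Hz.
2 Hz ≤ fs/2 = 24 Hz, passes unchanged.
Distinct values: {2 Hz, 4 Hz, 8 Hz, 18 Hz} → 4.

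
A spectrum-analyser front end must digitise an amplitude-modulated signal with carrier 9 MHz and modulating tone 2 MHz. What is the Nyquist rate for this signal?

AM sidebands sit at fc ± fm = 7 MHz and 11 MHz.
Highest-frequency component: 11 MHz.
Nyquist rate = 2 × 11 MHz = 22 MHz.

22 MHz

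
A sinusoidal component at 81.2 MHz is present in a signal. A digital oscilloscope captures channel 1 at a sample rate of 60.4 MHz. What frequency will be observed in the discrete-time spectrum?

20.8 MHz

81.2 MHz mod fs = 20.8 MHz.
20.8 MHz ≤ fs/2 = 30.2 MHz, appears at 20.8 MHz.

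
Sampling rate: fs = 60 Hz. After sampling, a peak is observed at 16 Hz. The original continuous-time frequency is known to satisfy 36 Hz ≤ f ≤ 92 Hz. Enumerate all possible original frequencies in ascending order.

Frequencies that alias to 16 Hz are k·fs ± 16 Hz for integer k ≥ 0.
k=0: 16 Hz.
k=1: 44 Hz, 76 Hz.
k=2: 104 Hz, 136 Hz.
Within [36 Hz, 92 Hz]: 44 Hz, 76 Hz.

44 Hz, 76 Hz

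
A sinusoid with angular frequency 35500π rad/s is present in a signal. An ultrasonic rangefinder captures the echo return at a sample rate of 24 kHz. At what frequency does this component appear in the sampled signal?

6.25 kHz

ω = 35500π rad/s → f = ω/(2π) = 17750 Hz = 17.75 kHz.
17.75 kHz > fs/2 = 12 kHz, folds to fs − 17.75 kHz = 6.25 kHz.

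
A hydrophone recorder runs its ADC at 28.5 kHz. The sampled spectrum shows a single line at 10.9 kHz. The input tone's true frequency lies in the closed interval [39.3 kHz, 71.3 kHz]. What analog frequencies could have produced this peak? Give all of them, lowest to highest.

39.4 kHz, 46.1 kHz, 67.9 kHz

Frequencies that alias to 10.9 kHz are k·fs ± 10.9 kHz for integer k ≥ 0.
k=0: 10.9 kHz.
k=1: 17.6 kHz, 39.4 kHz.
k=2: 46.1 kHz, 67.9 kHz.
k=3: 74.6 kHz, 96.4 kHz.
Within [39.3 kHz, 71.3 kHz]: 39.4 kHz, 46.1 kHz, 67.9 kHz.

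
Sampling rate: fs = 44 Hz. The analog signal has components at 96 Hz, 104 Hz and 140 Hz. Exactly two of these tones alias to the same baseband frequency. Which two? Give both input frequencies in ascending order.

fs/2 = 22 Hz.
96 Hz mod fs = 8 Hz.
8 Hz ≤ fs/2 = 22 Hz, appears at 8 Hz.
104 Hz mod fs = 16 Hz.
16 Hz ≤ fs/2 = 22 Hz, appears at 16 Hz.
140 Hz mod fs = 8 Hz.
8 Hz ≤ fs/2 = 22 Hz, appears at 8 Hz.
96 Hz and 140 Hz both map to 8 Hz.

96 Hz, 140 Hz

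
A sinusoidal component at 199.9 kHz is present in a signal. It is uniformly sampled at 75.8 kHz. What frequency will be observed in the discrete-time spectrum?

199.9 kHz mod fs = 48.3 kHz.
48.3 kHz > fs/2 = 37.9 kHz, folds to fs − 48.3 kHz = 27.5 kHz.

27.5 kHz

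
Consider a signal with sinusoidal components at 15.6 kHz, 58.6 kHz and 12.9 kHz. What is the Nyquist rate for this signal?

117.2 kHz

Highest-frequency component: 58.6 kHz.
Nyquist rate = 2 × 58.6 kHz = 117.2 kHz.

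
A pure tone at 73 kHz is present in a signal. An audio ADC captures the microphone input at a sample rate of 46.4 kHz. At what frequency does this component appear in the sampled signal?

73 kHz mod fs = 26.6 kHz.
26.6 kHz > fs/2 = 23.2 kHz, folds to fs − 26.6 kHz = 19.8 kHz.

19.8 kHz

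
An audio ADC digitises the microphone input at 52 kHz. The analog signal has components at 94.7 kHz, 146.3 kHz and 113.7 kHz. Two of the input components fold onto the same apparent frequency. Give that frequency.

fs/2 = 26 kHz.
94.7 kHz mod fs = 42.7 kHz.
42.7 kHz > fs/2 = 26 kHz, folds to fs − 42.7 kHz = 9.3 kHz.
146.3 kHz mod fs = 42.3 kHz.
42.3 kHz > fs/2 = 26 kHz, folds to fs − 42.3 kHz = 9.7 kHz.
113.7 kHz mod fs = 9.7 kHz.
9.7 kHz ≤ fs/2 = 26 kHz, appears at 9.7 kHz.
113.7 kHz and 146.3 kHz both map to 9.7 kHz.

9.7 kHz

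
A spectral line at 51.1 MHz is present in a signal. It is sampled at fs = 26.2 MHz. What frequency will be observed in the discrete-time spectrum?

51.1 MHz mod fs = 24.9 MHz.
24.9 MHz > fs/2 = 13.1 MHz, folds to fs − 24.9 MHz = 1.3 MHz.

1.3 MHz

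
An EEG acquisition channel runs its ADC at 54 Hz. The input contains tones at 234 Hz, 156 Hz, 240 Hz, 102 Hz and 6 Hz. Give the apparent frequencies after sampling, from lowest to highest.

fs/2 = 27 Hz.
234 Hz mod fs = 18 Hz.
18 Hz ≤ fs/2 = 27 Hz, appears at 18 Hz.
156 Hz mod fs = 48 Hz.
48 Hz > fs/2 = 27 Hz, folds to fs − 48 Hz = 6 Hz.
240 Hz mod fs = 24 Hz.
24 Hz ≤ fs/2 = 27 Hz, appears at 24 Hz.
102 Hz mod fs = 48 Hz.
48 Hz > fs/2 = 27 Hz, folds to fs − 48 Hz = 6 Hz.
6 Hz ≤ fs/2 = 27 Hz, passes unchanged.
Distinct values: {6 Hz, 18 Hz, 24 Hz}.

6 Hz, 18 Hz, 24 Hz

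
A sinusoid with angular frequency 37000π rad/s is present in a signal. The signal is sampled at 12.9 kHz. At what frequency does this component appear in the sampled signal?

ω = 37000π rad/s → f = ω/(2π) = 18500 Hz = 18.5 kHz.
18.5 kHz mod fs = 5.6 kHz.
5.6 kHz ≤ fs/2 = 6.45 kHz, appears at 5.6 kHz.

5.6 kHz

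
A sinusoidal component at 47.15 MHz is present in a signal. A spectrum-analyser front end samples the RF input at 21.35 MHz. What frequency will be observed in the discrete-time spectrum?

4.45 MHz

47.15 MHz mod fs = 4.45 MHz.
4.45 MHz ≤ fs/2 = 10.675 MHz, appears at 4.45 MHz.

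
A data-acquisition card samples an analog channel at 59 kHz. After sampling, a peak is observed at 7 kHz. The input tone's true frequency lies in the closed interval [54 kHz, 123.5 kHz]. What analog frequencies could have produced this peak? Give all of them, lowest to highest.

Frequencies that alias to 7 kHz are k·fs ± 7 kHz for integer k ≥ 0.
k=0: 7 kHz.
k=1: 52 kHz, 66 kHz.
k=2: 111 kHz, 125 kHz.
k=3: 170 kHz, 184 kHz.
Within [54 kHz, 123.5 kHz]: 66 kHz, 111 kHz.

66 kHz, 111 kHz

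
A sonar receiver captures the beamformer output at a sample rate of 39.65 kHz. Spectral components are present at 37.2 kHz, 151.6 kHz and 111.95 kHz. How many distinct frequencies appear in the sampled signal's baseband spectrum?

2

fs/2 = 19.825 kHz.
37.2 kHz > fs/2 = 19.825 kHz, folds to fs − 37.2 kHz = 2.45 kHz.
151.6 kHz mod fs = 32.65 kHz.
32.65 kHz > fs/2 = 19.825 kHz, folds to fs − 32.65 kHz = 7 kHz.
111.95 kHz mod fs = 32.65 kHz.
32.65 kHz > fs/2 = 19.825 kHz, folds to fs − 32.65 kHz = 7 kHz.
Distinct values: {2.45 kHz, 7 kHz} → 2.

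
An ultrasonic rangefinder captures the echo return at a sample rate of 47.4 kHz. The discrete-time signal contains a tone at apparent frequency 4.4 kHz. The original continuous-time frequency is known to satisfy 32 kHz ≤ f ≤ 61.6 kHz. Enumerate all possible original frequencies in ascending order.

Frequencies that alias to 4.4 kHz are k·fs ± 4.4 kHz for integer k ≥ 0.
k=0: 4.4 kHz.
k=1: 43 kHz, 51.8 kHz.
k=2: 90.4 kHz, 99.2 kHz.
Within [32 kHz, 61.6 kHz]: 43 kHz, 51.8 kHz.

43 kHz, 51.8 kHz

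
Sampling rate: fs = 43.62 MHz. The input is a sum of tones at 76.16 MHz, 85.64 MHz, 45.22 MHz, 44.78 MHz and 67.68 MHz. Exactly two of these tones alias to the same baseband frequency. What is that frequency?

1.6 MHz

fs/2 = 21.81 MHz.
76.16 MHz mod fs = 32.54 MHz.
32.54 MHz > fs/2 = 21.81 MHz, folds to fs − 32.54 MHz = 11.08 MHz.
85.64 MHz mod fs = 42.02 MHz.
42.02 MHz > fs/2 = 21.81 MHz, folds to fs − 42.02 MHz = 1.6 MHz.
45.22 MHz mod fs = 1.6 MHz.
1.6 MHz ≤ fs/2 = 21.81 MHz, appears at 1.6 MHz.
44.78 MHz mod fs = 1.16 MHz.
1.16 MHz ≤ fs/2 = 21.81 MHz, appears at 1.16 MHz.
67.68 MHz mod fs = 24.06 MHz.
24.06 MHz > fs/2 = 21.81 MHz, folds to fs − 24.06 MHz = 19.56 MHz.
45.22 MHz and 85.64 MHz both map to 1.6 MHz.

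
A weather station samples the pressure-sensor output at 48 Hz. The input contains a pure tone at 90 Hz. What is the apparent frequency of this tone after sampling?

90 Hz mod fs = 42 Hz.
42 Hz > fs/2 = 24 Hz, folds to fs − 42 Hz = 6 Hz.

6 Hz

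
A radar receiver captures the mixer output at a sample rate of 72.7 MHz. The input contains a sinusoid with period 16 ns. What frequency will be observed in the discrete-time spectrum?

T = 16 ns → f = 1/T = 62.5 MHz.
62.5 MHz > fs/2 = 36.35 MHz, folds to fs − 62.5 MHz = 10.2 MHz.

10.2 MHz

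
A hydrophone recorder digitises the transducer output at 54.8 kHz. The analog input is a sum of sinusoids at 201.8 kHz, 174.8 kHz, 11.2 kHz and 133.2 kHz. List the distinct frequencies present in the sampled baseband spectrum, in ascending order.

10.4 kHz, 11.2 kHz, 17.4 kHz, 23.6 kHz

fs/2 = 27.4 kHz.
201.8 kHz mod fs = 37.4 kHz.
37.4 kHz > fs/2 = 27.4 kHz, folds to fs − 37.4 kHz = 17.4 kHz.
174.8 kHz mod fs = 10.4 kHz.
10.4 kHz ≤ fs/2 = 27.4 kHz, appears at 10.4 kHz.
11.2 kHz ≤ fs/2 = 27.4 kHz, passes unchanged.
133.2 kHz mod fs = 23.6 kHz.
23.6 kHz ≤ fs/2 = 27.4 kHz, appears at 23.6 kHz.
Distinct values: {10.4 kHz, 11.2 kHz, 17.4 kHz, 23.6 kHz}.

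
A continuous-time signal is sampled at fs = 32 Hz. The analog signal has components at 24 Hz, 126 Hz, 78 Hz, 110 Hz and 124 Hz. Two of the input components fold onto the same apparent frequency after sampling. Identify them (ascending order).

fs/2 = 16 Hz.
24 Hz > fs/2 = 16 Hz, folds to fs − 24 Hz = 8 Hz.
126 Hz mod fs = 30 Hz.
30 Hz > fs/2 = 16 Hz, folds to fs − 30 Hz = 2 Hz.
78 Hz mod fs = 14 Hz.
14 Hz ≤ fs/2 = 16 Hz, appears at 14 Hz.
110 Hz mod fs = 14 Hz.
14 Hz ≤ fs/2 = 16 Hz, appears at 14 Hz.
124 Hz mod fs = 28 Hz.
28 Hz > fs/2 = 16 Hz, folds to fs − 28 Hz = 4 Hz.
78 Hz and 110 Hz both map to 14 Hz.

78 Hz, 110 Hz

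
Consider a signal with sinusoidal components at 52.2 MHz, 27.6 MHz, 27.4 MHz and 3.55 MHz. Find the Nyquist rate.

Highest-frequency component: 52.2 MHz.
Nyquist rate = 2 × 52.2 MHz = 104.4 MHz.

104.4 MHz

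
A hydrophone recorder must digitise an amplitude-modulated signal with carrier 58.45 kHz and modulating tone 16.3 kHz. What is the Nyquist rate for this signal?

149.5 kHz

AM sidebands sit at fc ± fm = 42.15 kHz and 74.75 kHz.
Highest-frequency component: 74.75 kHz.
Nyquist rate = 2 × 74.75 kHz = 149.5 kHz.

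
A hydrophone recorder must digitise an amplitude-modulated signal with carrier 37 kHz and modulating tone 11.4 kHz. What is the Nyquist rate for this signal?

96.8 kHz

AM sidebands sit at fc ± fm = 25.6 kHz and 48.4 kHz.
Highest-frequency component: 48.4 kHz.
Nyquist rate = 2 × 48.4 kHz = 96.8 kHz.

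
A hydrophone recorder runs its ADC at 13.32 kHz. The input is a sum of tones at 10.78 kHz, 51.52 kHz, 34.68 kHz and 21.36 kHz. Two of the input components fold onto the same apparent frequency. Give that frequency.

fs/2 = 6.66 kHz.
10.78 kHz > fs/2 = 6.66 kHz, folds to fs − 10.78 kHz = 2.54 kHz.
51.52 kHz mod fs = 11.56 kHz.
11.56 kHz > fs/2 = 6.66 kHz, folds to fs − 11.56 kHz = 1.76 kHz.
34.68 kHz mod fs = 8.04 kHz.
8.04 kHz > fs/2 = 6.66 kHz, folds to fs − 8.04 kHz = 5.28 kHz.
21.36 kHz mod fs = 8.04 kHz.
8.04 kHz > fs/2 = 6.66 kHz, folds to fs − 8.04 kHz = 5.28 kHz.
21.36 kHz and 34.68 kHz both map to 5.28 kHz.

5.28 kHz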